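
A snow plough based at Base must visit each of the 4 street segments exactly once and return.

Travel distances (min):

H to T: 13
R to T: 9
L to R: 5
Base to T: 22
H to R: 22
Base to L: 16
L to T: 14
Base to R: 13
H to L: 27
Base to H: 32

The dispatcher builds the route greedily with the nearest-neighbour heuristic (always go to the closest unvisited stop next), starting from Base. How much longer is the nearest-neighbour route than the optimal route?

Excess over optimum: 2 min.

Base: R=13, L=16, T=22, H=32 ⇒ R
R: L=5, T=9, H=22 ⇒ L
L: T=14, H=27 ⇒ T
T: H=13 ⇒ H
NN route Base → R → L → T → H → Base costs 77.
Optimal: Base → H → T → R → L → Base costs 75 (by enumerating all 12 distinct tours).
Excess = 77 − 75 = 2.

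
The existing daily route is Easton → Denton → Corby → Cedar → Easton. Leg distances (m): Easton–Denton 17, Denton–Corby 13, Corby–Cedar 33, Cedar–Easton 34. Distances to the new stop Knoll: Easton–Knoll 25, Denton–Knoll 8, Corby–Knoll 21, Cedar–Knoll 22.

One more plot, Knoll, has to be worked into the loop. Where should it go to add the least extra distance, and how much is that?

Insertion cost between consecutive stops i–j is d(i,Knoll) + d(Knoll,j) − d(i,j):
  between Easton and Denton: 25 + 8 − 17 = 16
  between Denton and Corby: 8 + 21 − 13 = 16
  between Corby and Cedar: 21 + 22 − 33 = 10
  between Cedar and Easton: 22 + 25 − 34 = 13
Cheapest insertion is between Corby and Cedar, adding 10.
New total = 97 + 10 = 107.

Minimum extra distance: 10 m, inserting Knoll between Corby and Cedar.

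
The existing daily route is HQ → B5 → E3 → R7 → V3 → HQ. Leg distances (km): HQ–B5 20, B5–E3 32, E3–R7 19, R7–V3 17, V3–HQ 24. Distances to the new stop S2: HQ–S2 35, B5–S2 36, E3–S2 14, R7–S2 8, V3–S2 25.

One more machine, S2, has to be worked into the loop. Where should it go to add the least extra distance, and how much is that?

Insertion cost between consecutive stops i–j is d(i,S2) + d(S2,j) − d(i,j):
  between HQ and B5: 35 + 36 − 20 = 51
  between B5 and E3: 36 + 14 − 32 = 18
  between E3 and R7: 14 + 8 − 19 = 3
  between R7 and V3: 8 + 25 − 17 = 16
  between V3 and HQ: 25 + 35 − 24 = 36
Cheapest insertion is between E3 and R7, adding 3.
New total = 112 + 3 = 115.

Minimum extra distance: 3 km, inserting S2 between E3 and R7.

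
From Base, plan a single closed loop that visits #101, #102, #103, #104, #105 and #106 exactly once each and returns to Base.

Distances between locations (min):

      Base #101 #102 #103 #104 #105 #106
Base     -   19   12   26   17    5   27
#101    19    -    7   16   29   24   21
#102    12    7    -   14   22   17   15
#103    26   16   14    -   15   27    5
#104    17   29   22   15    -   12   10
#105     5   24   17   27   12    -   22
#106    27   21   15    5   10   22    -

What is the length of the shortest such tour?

67 min — the shortest possible round trip.

Base - #101 - #102 - #103 - #104 - #105 - #106 - Base: 19+7+14+15+12+22+27 = 116
Base - #101 - #102 - #103 - #104 - #106 - #105 - Base: 19+7+14+15+10+22+5 = 92
Base - #101 - #102 - #103 - #105 - #104 - #106 - Base: 19+7+14+27+12+10+27 = 116
Base - #101 - #102 - #103 - #105 - #106 - #104 - Base: 19+7+14+27+22+10+17 = 116
Base - #101 - #102 - #103 - #106 - #104 - #105 - Base: 19+7+14+5+10+12+5 = 72
Base - #101 - #102 - #103 - #106 - #105 - #104 - Base: 19+7+14+5+22+12+17 = 96
Base - #101 - #102 - #104 - #103 - #105 - #106 - Base: 19+7+22+15+27+22+27 = 139
Base - #101 - #102 - #104 - #103 - #106 - #105 - Base: 19+7+22+15+5+22+5 = 95
… (352 more)
Base - #102 - #101 - #103 - #106 - #104 - #105 - Base: 12+7+16+5+10+12+5 = 67  ← best
The minimum is 67.
One optimal route: Base → #102 → #101 → #103 → #106 → #104 → #105 → Base (or its reverse).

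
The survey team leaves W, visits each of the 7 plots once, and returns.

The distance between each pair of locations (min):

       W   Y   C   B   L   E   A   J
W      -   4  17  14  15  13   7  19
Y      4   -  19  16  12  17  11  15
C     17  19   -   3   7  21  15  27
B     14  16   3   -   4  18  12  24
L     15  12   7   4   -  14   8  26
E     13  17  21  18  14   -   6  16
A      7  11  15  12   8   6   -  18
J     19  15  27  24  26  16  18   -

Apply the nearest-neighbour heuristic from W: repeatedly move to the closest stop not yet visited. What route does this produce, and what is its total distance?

88 min along W → Y → A → E → L → B → C → J → W.

From W: distances to unvisited — Y=4, A=7, E=13, B=14, L=15, C=17, J=19. Nearest is Y (4).
From Y: distances to unvisited — A=11, L=12, J=15, B=16, E=17, C=19. Nearest is A (11).
From A: distances to unvisited — E=6, L=8, B=12, C=15, J=18. Nearest is E (6).
From E: distances to unvisited — L=14, J=16, B=18, C=21. Nearest is L (14).
From L: distances to unvisited — B=4, C=7, J=26. Nearest is B (4).
From B: distances to unvisited — C=3, J=24. Nearest is C (3).
From C: distances to unvisited — J=27. Nearest is J (27).
Return J→W: 19.
Total = 4 + 11 + 6 + 14 + 4 + 3 + 27 + 19 = 88.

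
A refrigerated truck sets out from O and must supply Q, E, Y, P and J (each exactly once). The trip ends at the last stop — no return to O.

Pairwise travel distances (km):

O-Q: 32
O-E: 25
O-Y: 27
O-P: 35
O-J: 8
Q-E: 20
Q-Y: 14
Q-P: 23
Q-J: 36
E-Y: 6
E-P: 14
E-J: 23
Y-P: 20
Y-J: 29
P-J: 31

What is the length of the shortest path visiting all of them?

Minimum one-way distance = 73 km.

There are 5! = 120 possible orderings.
O - Q - E - Y - P - J: 32+20+6+20+31 = 109
O - Q - E - Y - J - P: 32+20+6+29+31 = 118
O - Q - E - P - Y - J: 32+20+14+20+29 = 115
O - Q - E - P - J - Y: 32+20+14+31+29 = 126
O - Q - E - J - Y - P: 32+20+23+29+20 = 124
O - Q - E - J - P - Y: 32+20+23+31+20 = 126
O - Q - Y - E - P - J: 32+14+6+14+31 = 97
O - Q - Y - E - J - P: 32+14+6+23+31 = 106
O - Q - Y - P - E - J: 32+14+20+14+23 = 103
O - Q - Y - P - J - E: 32+14+20+31+23 = 120
O - Q - Y - J - E - P: 32+14+29+23+14 = 112
O - Q - Y - J - P - E: 32+14+29+31+14 = 120
O - Q - P - E - Y - J: 32+23+14+6+29 = 104
O - Q - P - E - J - Y: 32+23+14+23+29 = 121
… (106 more)
O - J - P - E - Y - Q: 8+31+14+6+14 = 73  ← best
The minimum is 73.
One shortest path: O → J → P → E → Y → Q.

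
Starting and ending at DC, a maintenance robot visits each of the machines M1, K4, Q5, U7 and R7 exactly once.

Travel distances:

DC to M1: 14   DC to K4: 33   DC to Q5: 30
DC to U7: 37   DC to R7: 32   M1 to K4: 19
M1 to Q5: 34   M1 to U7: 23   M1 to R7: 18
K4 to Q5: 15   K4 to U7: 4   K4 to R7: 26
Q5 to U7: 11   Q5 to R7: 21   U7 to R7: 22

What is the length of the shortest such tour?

With 5 stops there are 5!/2 = 60 distinct round trips (a route and its reverse cost the same).
DC → M1 → K4 → Q5 → U7 → R7 → DC: 14+19+15+11+22+32 = 113
DC → M1 → K4 → Q5 → R7 → U7 → DC: 14+19+15+21+22+37 = 128
DC → M1 → K4 → U7 → Q5 → R7 → DC: 14+19+4+11+21+32 = 101
DC → M1 → K4 → U7 → R7 → Q5 → DC: 14+19+4+22+21+30 = 110
DC → M1 → K4 → R7 → Q5 → U7 → DC: 14+19+26+21+11+37 = 128
DC → M1 → K4 → R7 → U7 → Q5 → DC: 14+19+26+22+11+30 = 122
DC → M1 → Q5 → K4 → U7 → R7 → DC: 14+34+15+4+22+32 = 121
DC → M1 → Q5 → K4 → R7 → U7 → DC: 14+34+15+26+22+37 = 148
DC → M1 → Q5 → U7 → K4 → R7 → DC: 14+34+11+4+26+32 = 121
DC → M1 → Q5 → U7 → R7 → K4 → DC: 14+34+11+22+26+33 = 140
DC → M1 → Q5 → R7 → K4 → U7 → DC: 14+34+21+26+4+37 = 136
DC → M1 → Q5 → R7 → U7 → K4 → DC: 14+34+21+22+4+33 = 128
DC → M1 → U7 → K4 → Q5 → R7 → DC: 14+23+4+15+21+32 = 109
DC → M1 → U7 → K4 → R7 → Q5 → DC: 14+23+4+26+21+30 = 118
… (46 more)
The minimum is 101.
One optimal route: DC → M1 → K4 → U7 → Q5 → R7 → DC (or its reverse).

101 — the shortest possible round trip.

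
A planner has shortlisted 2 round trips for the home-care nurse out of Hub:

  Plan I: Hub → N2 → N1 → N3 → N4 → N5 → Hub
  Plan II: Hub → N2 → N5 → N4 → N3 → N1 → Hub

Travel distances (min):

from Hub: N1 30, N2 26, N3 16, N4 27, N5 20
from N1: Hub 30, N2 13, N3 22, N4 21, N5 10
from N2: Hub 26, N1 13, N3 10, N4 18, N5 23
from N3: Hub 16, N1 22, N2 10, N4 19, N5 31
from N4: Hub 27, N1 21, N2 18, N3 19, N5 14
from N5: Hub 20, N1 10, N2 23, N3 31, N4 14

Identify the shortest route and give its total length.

114 min — Plan I is the shortest.

Plan I: 26 + 13 + 22 + 19 + 14 + 20 = 114
Plan II: 26 + 23 + 14 + 19 + 22 + 30 = 134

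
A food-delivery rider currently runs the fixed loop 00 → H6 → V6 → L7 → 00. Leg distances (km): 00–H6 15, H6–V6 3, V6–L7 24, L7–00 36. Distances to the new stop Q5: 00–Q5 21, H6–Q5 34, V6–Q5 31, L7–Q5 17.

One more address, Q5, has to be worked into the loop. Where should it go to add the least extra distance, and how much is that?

+2 km — insert Q5 between L7 and 00.

Insertion cost between consecutive stops i–j is d(i,Q5) + d(Q5,j) − d(i,j):
  between 00 and H6: 21 + 34 − 15 = 40
  between H6 and V6: 34 + 31 − 3 = 62
  between V6 and L7: 31 + 17 − 24 = 24
  between L7 and 00: 17 + 21 − 36 = 2
Cheapest insertion is between L7 and 00, adding 2.
New total = 78 + 2 = 80.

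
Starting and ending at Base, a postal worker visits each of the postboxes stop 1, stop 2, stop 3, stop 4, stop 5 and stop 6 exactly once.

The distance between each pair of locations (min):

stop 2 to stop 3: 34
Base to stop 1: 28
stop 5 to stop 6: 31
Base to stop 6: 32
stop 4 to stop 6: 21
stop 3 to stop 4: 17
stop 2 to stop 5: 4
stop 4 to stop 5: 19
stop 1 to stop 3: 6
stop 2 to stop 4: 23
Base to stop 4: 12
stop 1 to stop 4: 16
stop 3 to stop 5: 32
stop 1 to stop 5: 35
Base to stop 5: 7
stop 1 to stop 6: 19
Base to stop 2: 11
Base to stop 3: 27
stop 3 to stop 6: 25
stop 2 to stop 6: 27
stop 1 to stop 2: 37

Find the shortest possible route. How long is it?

With 6 stops there are 6!/2 = 360 distinct round trips (a route and its reverse cost the same).
Base-stop 1-stop 2-stop 3-stop 4-stop 5-stop 6-Base: 28+37+34+17+19+31+32 = 198
Base-stop 1-stop 2-stop 3-stop 4-stop 6-stop 5-Base: 28+37+34+17+21+31+7 = 175
Base-stop 1-stop 2-stop 3-stop 5-stop 4-stop 6-Base: 28+37+34+32+19+21+32 = 203
Base-stop 1-stop 2-stop 3-stop 5-stop 6-stop 4-Base: 28+37+34+32+31+21+12 = 195
Base-stop 1-stop 2-stop 3-stop 6-stop 4-stop 5-Base: 28+37+34+25+21+19+7 = 171
Base-stop 1-stop 2-stop 3-stop 6-stop 5-stop 4-Base: 28+37+34+25+31+19+12 = 186
Base-stop 1-stop 2-stop 4-stop 3-stop 5-stop 6-Base: 28+37+23+17+32+31+32 = 200
Base-stop 1-stop 2-stop 4-stop 3-stop 6-stop 5-Base: 28+37+23+17+25+31+7 = 168
… (352 more)
Base-stop 4-stop 3-stop 1-stop 6-stop 2-stop 5-Base: 12+17+6+19+27+4+7 = 92  ← best
The minimum is 92.
One optimal route: Base → stop 4 → stop 3 → stop 1 → stop 6 → stop 2 → stop 5 → Base (or its reverse).

Shortest round trip = 92 min.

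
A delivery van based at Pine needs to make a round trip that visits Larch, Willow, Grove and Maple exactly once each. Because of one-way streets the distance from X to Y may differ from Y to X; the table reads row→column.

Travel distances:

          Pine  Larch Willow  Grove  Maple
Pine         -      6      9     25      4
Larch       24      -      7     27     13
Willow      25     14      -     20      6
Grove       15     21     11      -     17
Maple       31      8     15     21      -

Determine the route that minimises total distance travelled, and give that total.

Pine-Larch-Willow-Grove-Maple-Pine: 6+7+20+17+31 = 81
Pine-Larch-Willow-Maple-Grove-Pine: 6+7+6+21+15 = 55
Pine-Larch-Grove-Willow-Maple-Pine: 6+27+11+6+31 = 81
Pine-Larch-Grove-Maple-Willow-Pine: 6+27+17+15+25 = 90
Pine-Larch-Maple-Willow-Grove-Pine: 6+13+15+20+15 = 69
Pine-Larch-Maple-Grove-Willow-Pine: 6+13+21+11+25 = 76
Pine-Willow-Larch-Grove-Maple-Pine: 9+14+27+17+31 = 98
Pine-Willow-Larch-Maple-Grove-Pine: 9+14+13+21+15 = 72
Pine-Willow-Grove-Larch-Maple-Pine: 9+20+21+13+31 = 94
Pine-Willow-Grove-Maple-Larch-Pine: 9+20+17+8+24 = 78
Pine-Willow-Maple-Larch-Grove-Pine: 9+6+8+27+15 = 65
Pine-Willow-Maple-Grove-Larch-Pine: 9+6+21+21+24 = 81
Pine-Grove-Larch-Willow-Maple-Pine: 25+21+7+6+31 = 90
Pine-Grove-Larch-Maple-Willow-Pine: 25+21+13+15+25 = 99
… (10 more)
Pine-Maple-Larch-Willow-Grove-Pine: 4+8+7+20+15 = 54  ← best
The minimum is 54.
One optimal route: Pine → Maple → Larch → Willow → Grove → Pine.

Minimum total distance: 54.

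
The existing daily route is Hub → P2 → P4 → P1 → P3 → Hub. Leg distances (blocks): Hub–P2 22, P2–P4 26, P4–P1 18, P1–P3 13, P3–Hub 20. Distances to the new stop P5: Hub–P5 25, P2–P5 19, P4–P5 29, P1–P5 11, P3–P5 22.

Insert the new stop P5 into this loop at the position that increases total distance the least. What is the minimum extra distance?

Insertion cost between consecutive stops i–j is d(i,P5) + d(P5,j) − d(i,j):
  between Hub and P2: 25 + 19 − 22 = 22
  between P2 and P4: 19 + 29 − 26 = 22
  between P4 and P1: 29 + 11 − 18 = 22
  between P1 and P3: 11 + 22 − 13 = 20
  between P3 and Hub: 22 + 25 − 20 = 27
Cheapest insertion is between P1 and P3, adding 20.
New total = 99 + 20 = 119.

Minimum extra distance: 20 blocks, inserting P5 between P1 and P3.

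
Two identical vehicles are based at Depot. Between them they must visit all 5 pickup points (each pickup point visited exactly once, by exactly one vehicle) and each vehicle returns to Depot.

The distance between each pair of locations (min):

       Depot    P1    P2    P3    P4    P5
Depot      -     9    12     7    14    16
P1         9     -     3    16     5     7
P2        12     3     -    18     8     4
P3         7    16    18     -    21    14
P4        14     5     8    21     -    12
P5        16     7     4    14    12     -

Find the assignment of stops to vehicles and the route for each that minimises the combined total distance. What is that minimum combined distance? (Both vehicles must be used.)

Minimum combined distance: 56 min.

There are 2^4 − 1 = 15 ways to divide the 5 stops into two non-empty groups. For each, the best each vehicle can do is its own shortest tour through its group:
  {P1} + {P2, P3, P4, P5}: 18 + 47 = 65
  {P2} + {P1, P3, P4, P5}: 24 + 47 = 71
  {P1, P2} + {P3, P4, P5}: 24 + 47 = 71
  {P3} + {P1, P2, P4, P5}: 14 + 42 = 56
  {P1, P3} + {P2, P4, P5}: 32 + 42 = 74
  {P2, P3} + {P1, P4, P5}: 37 + 42 = 79
  … (15 splits in total)
Best: vehicle 1 Depot → P3 → Depot = 14; vehicle 2 Depot → P1 → P2 → P5 → P4 → Depot = 42; combined 56.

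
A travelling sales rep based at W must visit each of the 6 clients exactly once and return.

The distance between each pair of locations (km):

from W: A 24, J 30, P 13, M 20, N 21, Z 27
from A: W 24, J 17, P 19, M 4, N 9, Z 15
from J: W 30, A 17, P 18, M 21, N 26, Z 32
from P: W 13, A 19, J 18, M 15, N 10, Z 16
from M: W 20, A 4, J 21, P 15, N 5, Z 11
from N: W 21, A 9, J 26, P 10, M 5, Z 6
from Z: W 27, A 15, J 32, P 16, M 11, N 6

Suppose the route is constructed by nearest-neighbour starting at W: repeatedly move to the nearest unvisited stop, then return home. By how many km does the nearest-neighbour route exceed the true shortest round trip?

W: P=13, M=20, N=21, A=24, Z=27, J=30 ⇒ P
P: N=10, M=15, Z=16, J=18, A=19 ⇒ N
N: M=5, Z=6, A=9, J=26 ⇒ M
M: A=4, Z=11, J=21 ⇒ A
A: Z=15, J=17 ⇒ Z
Z: J=32 ⇒ J
NN route W → P → N → M → A → Z → J → W costs 109.
Optimal: W → P → J → A → M → N → Z → W costs 90 (by enumerating all 360 distinct tours).
Excess = 109 − 90 = 19.

Excess over optimum: 19 km.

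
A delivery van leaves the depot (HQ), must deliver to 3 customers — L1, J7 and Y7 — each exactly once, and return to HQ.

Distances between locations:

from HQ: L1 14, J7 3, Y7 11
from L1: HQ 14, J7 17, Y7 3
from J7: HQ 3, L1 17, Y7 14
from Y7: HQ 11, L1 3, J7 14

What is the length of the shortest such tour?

34 — the shortest possible round trip.

With 3 stops there are 3!/2 = 3 distinct round trips (a route and its reverse cost the same).
HQ - L1 - J7 - Y7 - HQ: 14+17+14+11 = 56
HQ - L1 - Y7 - J7 - HQ: 14+3+14+3 = 34
HQ - J7 - L1 - Y7 - HQ: 3+17+3+11 = 34
The minimum is 34.
One optimal route: HQ → L1 → Y7 → J7 → HQ (or its reverse).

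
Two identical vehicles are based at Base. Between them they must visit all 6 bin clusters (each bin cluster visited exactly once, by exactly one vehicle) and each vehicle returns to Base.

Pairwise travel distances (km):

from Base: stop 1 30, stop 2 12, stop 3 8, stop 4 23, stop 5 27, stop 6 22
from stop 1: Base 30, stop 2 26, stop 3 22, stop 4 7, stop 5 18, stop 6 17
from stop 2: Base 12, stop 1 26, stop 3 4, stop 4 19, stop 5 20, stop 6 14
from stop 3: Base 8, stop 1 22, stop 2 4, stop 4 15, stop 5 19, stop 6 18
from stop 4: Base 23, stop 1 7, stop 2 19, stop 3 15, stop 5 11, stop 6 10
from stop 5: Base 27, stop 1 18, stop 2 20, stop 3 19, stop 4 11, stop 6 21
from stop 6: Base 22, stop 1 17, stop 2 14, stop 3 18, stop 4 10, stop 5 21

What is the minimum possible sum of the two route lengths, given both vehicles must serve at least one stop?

Minimum combined distance: 104 km.

There are 2^5 − 1 = 31 ways to divide the 6 stops into two non-empty groups. For each, the best each vehicle can do is its own shortest tour through its group:
  {stop 1} + {stop 2, stop 3, stop 4, stop 5, stop 6}: 60 + 74 = 134
  {stop 2} + {stop 1, stop 3, stop 4, stop 5, stop 6}: 24 + 84 = 108
  {stop 1, stop 2} + {stop 3, stop 4, stop 5, stop 6}: 68 + 70 = 138
  {stop 3} + {stop 1, stop 2, stop 4, stop 5, stop 6}: 16 + 88 = 104
  {stop 1, stop 3} + {stop 2, stop 4, stop 5, stop 6}: 60 + 74 = 134
  {stop 2, stop 3} + {stop 1, stop 4, stop 5, stop 6}: 24 + 84 = 108
  … (31 splits in total)
Best: vehicle 1 Base → stop 3 → Base = 16; vehicle 2 Base → stop 2 → stop 6 → stop 1 → stop 4 → stop 5 → Base = 88; combined 104.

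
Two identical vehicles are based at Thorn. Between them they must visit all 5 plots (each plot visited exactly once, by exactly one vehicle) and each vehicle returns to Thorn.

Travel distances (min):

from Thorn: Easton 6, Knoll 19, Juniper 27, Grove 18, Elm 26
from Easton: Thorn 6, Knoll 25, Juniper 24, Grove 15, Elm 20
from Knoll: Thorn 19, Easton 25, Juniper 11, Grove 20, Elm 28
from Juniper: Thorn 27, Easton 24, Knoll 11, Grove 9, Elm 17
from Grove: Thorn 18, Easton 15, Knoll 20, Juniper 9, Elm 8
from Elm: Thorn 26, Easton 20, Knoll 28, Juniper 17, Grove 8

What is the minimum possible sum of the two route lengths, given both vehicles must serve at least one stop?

Minimum combined distance: 85 min.

Check every non-empty split of the stops between the two vehicles; for each half take its own optimal tour:
  {Easton} + {Knoll, Juniper, Grove, Elm}: 12 + 73 = 85
  {Knoll} + {Easton, Juniper, Grove, Elm}: 38 + 70 = 108
  {Easton, Knoll} + {Juniper, Grove, Elm}: 50 + 70 = 120
  {Juniper} + {Easton, Knoll, Grove, Elm}: 54 + 73 = 127
  {Easton, Juniper} + {Knoll, Grove, Elm}: 57 + 73 = 130
  {Knoll, Juniper} + {Easton, Grove, Elm}: 57 + 52 = 109
  … (15 splits in total)
Best: vehicle 1 Thorn → Easton → Thorn = 12; vehicle 2 Thorn → Knoll → Juniper → Grove → Elm → Thorn = 73; combined 85.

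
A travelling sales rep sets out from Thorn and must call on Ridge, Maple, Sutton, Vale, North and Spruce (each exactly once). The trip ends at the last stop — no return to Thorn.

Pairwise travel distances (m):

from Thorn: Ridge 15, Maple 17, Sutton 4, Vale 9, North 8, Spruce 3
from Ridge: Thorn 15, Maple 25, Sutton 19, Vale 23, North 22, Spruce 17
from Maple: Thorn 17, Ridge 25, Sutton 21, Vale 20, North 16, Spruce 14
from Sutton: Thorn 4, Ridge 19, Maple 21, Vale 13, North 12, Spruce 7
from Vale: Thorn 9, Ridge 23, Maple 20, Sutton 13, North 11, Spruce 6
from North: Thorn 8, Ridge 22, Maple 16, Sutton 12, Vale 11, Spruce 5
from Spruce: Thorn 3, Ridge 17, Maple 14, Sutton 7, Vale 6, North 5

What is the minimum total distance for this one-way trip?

There are 6! = 720 possible orderings.
Thorn → Ridge → Maple → Sutton → Vale → North → Spruce: 15+25+21+13+11+5 = 90
Thorn → Ridge → Maple → Sutton → Vale → Spruce → North: 15+25+21+13+6+5 = 85
Thorn → Ridge → Maple → Sutton → North → Vale → Spruce: 15+25+21+12+11+6 = 90
Thorn → Ridge → Maple → Sutton → North → Spruce → Vale: 15+25+21+12+5+6 = 84
Thorn → Ridge → Maple → Sutton → Spruce → Vale → North: 15+25+21+7+6+11 = 85
Thorn → Ridge → Maple → Sutton → Spruce → North → Vale: 15+25+21+7+5+11 = 84
Thorn → Ridge → Maple → Vale → Sutton → North → Spruce: 15+25+20+13+12+5 = 90
Thorn → Ridge → Maple → Vale → Sutton → Spruce → North: 15+25+20+13+7+5 = 85
… (712 more)
Thorn → Sutton → Vale → Spruce → North → Maple → Ridge: 4+13+6+5+16+25 = 69  ← best
The minimum is 69.
One shortest path: Thorn → Sutton → Vale → Spruce → North → Maple → Ridge.

69 m — the minimum one-way total.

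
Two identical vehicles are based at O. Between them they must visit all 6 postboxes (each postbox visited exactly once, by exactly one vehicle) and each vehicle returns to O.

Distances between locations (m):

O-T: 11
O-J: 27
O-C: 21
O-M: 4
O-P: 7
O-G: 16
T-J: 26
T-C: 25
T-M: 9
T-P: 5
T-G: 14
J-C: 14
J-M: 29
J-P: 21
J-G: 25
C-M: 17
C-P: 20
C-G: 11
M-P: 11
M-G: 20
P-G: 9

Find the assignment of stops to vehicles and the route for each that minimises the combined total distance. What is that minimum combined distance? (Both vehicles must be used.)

Minimum combined distance: 85 m.

Try each way of splitting the stops between the two vehicles (each non-empty) and, for each split, find the best tour for each vehicle:
  {T} + {J, C, M, P, G}: 22 + 74 = 96
  {J} + {T, C, M, P, G}: 54 + 57 = 111
  {T, J} + {C, M, P, G}: 64 + 48 = 112
  {C} + {T, J, M, P, G}: 42 + 79 = 121
  {T, C} + {J, M, P, G}: 57 + 74 = 131
  {J, C} + {T, M, P, G}: 62 + 43 = 105
  … (31 splits in total)
  {M} + {T, J, C, P, G}: 8 + 77 = 85  ← best
Best: vehicle 1 O → M → O = 8; vehicle 2 O → T → P → G → C → J → O = 77; combined 85.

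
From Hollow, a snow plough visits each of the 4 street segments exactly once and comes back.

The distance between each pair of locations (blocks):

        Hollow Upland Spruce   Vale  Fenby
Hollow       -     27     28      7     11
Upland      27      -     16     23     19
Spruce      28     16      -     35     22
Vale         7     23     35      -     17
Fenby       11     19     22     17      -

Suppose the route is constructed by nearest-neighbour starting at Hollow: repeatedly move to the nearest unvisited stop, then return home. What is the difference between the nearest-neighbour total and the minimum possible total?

From Hollow: Vale=7, Fenby=11, Upland=27, Spruce=28 → choose Vale (7).
From Vale: Fenby=17, Upland=23, Spruce=35 → choose Fenby (17).
From Fenby: Upland=19, Spruce=22 → choose Upland (19).
From Upland: Spruce=16 → choose Spruce (16).
NN route Hollow → Vale → Fenby → Upland → Spruce → Hollow costs 87.
Optimal: Hollow → Vale → Upland → Spruce → Fenby → Hollow costs 79 (by enumerating all 12 distinct tours).
Excess = 87 − 79 = 8.

The nearest-neighbour route is 8 blocks longer than optimal.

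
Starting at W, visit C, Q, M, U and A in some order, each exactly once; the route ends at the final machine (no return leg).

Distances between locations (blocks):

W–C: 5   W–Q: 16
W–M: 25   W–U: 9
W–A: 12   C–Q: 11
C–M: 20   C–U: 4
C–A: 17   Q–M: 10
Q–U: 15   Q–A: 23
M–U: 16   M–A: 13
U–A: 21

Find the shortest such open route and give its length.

There are 5! = 120 possible orderings.
W - C - Q - M - U - A: 5+11+10+16+21 = 63
W - C - Q - M - A - U: 5+11+10+13+21 = 60
W - C - Q - U - M - A: 5+11+15+16+13 = 60
W - C - Q - U - A - M: 5+11+15+21+13 = 65
W - C - Q - A - M - U: 5+11+23+13+16 = 68
W - C - Q - A - U - M: 5+11+23+21+16 = 76
W - C - M - Q - U - A: 5+20+10+15+21 = 71
W - C - M - Q - A - U: 5+20+10+23+21 = 79
W - C - M - U - Q - A: 5+20+16+15+23 = 79
W - C - M - U - A - Q: 5+20+16+21+23 = 85
W - C - M - A - Q - U: 5+20+13+23+15 = 76
W - C - M - A - U - Q: 5+20+13+21+15 = 74
W - C - U - Q - M - A: 5+4+15+10+13 = 47
W - C - U - Q - A - M: 5+4+15+23+13 = 60
… (106 more)
The minimum is 47.
One shortest path: W → C → U → Q → M → A.

Minimum one-way distance = 47 blocks.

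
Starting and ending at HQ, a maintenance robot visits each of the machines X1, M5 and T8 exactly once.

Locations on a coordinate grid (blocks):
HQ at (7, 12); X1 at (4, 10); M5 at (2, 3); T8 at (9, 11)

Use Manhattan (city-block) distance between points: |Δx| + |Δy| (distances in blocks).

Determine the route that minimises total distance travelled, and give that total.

Minimum total distance: 32 blocks.

There are 3 distinct closed tours to check (reversals are equivalent).
HQ-X1-M5-T8-HQ: 5+9+15+3 = 32
HQ-X1-T8-M5-HQ: 5+6+15+14 = 40
HQ-M5-X1-T8-HQ: 14+9+6+3 = 32
The minimum is 32.
One optimal route: HQ → X1 → M5 → T8 → HQ (or its reverse).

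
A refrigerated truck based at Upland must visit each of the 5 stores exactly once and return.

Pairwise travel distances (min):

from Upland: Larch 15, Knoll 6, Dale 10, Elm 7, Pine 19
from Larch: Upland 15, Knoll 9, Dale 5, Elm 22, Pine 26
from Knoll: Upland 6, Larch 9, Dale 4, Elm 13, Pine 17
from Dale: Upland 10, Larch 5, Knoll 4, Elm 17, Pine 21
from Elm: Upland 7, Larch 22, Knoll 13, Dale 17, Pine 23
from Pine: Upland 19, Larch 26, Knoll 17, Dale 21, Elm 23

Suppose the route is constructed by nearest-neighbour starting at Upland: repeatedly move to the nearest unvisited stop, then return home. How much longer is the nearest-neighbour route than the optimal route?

From Upland: Knoll=6, Elm=7, Dale=10, Larch=15, Pine=19 → choose Knoll (6).
From Knoll: Dale=4, Larch=9, Elm=13, Pine=17 → choose Dale (4).
From Dale: Larch=5, Elm=17, Pine=21 → choose Larch (5).
From Larch: Elm=22, Pine=26 → choose Elm (22).
From Elm: Pine=23 → choose Pine (23).
NN route Upland → Knoll → Dale → Larch → Elm → Pine → Upland costs 79.
Optimal: Upland → Larch → Dale → Knoll → Pine → Elm → Upland costs 71 (by enumerating all 60 distinct tours).
Excess = 79 − 71 = 8.

The nearest-neighbour route is 8 min longer than optimal.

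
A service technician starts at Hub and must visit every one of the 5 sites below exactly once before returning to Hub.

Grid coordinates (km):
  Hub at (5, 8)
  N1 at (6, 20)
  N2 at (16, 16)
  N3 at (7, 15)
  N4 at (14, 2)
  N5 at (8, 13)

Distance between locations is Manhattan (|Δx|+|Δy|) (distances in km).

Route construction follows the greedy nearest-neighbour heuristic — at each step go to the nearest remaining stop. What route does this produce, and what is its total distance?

Nearest-neighbour total = 62 km; route Hub → N5 → N3 → N1 → N2 → N4 → Hub.

Hub → [N5:8 / N3:9 / N1:13 / N4:15 / N2:19] → N5 (8)
N5 → [N3:3 / N1:9 / N2:11 / N4:17] → N3 (3)
N3 → [N1:6 / N2:10 / N4:20] → N1 (6)
N1 → [N2:14 / N4:26] → N2 (14)
N2 → [N4:16] → N4 (16)
Return N4→Hub: 15.
Total = 8 + 3 + 6 + 14 + 16 + 15 = 62.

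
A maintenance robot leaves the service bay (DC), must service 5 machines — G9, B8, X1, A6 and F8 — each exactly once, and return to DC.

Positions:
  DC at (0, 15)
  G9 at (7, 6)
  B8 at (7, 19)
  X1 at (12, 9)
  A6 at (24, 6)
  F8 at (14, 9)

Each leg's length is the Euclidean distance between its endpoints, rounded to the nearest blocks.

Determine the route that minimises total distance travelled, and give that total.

58 blocks — the shortest possible round trip.

DC→G9→B8→X1→A6→F8→DC: 11+13+11+12+10+15 = 72
DC→G9→B8→X1→F8→A6→DC: 11+13+11+2+10+26 = 73
DC→G9→B8→A6→X1→F8→DC: 11+13+21+12+2+15 = 74
DC→G9→B8→A6→F8→X1→DC: 11+13+21+10+2+13 = 70
DC→G9→B8→F8→X1→A6→DC: 11+13+12+2+12+26 = 76
DC→G9→B8→F8→A6→X1→DC: 11+13+12+10+12+13 = 71
DC→G9→X1→B8→A6→F8→DC: 11+6+11+21+10+15 = 74
DC→G9→X1→B8→F8→A6→DC: 11+6+11+12+10+26 = 76
DC→G9→X1→A6→B8→F8→DC: 11+6+12+21+12+15 = 77
DC→G9→X1→A6→F8→B8→DC: 11+6+12+10+12+8 = 59
DC→G9→X1→F8→B8→A6→DC: 11+6+2+12+21+26 = 78
DC→G9→X1→F8→A6→B8→DC: 11+6+2+10+21+8 = 58
DC→G9→A6→B8→X1→F8→DC: 11+17+21+11+2+15 = 77
DC→G9→A6→B8→F8→X1→DC: 11+17+21+12+2+13 = 76
… (46 more)
The minimum is 58.
One optimal route: DC → G9 → X1 → F8 → A6 → B8 → DC (or its reverse).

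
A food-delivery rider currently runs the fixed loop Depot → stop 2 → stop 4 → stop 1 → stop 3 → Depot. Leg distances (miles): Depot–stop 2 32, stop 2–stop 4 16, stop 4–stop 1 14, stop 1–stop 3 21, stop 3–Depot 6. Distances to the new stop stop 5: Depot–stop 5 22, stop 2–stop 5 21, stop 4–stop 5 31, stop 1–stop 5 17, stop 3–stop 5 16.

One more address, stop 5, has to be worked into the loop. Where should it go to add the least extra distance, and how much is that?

Insertion cost between consecutive stops i–j is d(i,stop 5) + d(stop 5,j) − d(i,j):
  between Depot and stop 2: 22 + 21 − 32 = 11
  between stop 2 and stop 4: 21 + 31 − 16 = 36
  between stop 4 and stop 1: 31 + 17 − 14 = 34
  between stop 1 and stop 3: 17 + 16 − 21 = 12
  between stop 3 and Depot: 16 + 22 − 6 = 32
Cheapest insertion is between Depot and stop 2, adding 11.
New total = 89 + 11 = 100.

+11 miles — insert stop 5 between Depot and stop 2.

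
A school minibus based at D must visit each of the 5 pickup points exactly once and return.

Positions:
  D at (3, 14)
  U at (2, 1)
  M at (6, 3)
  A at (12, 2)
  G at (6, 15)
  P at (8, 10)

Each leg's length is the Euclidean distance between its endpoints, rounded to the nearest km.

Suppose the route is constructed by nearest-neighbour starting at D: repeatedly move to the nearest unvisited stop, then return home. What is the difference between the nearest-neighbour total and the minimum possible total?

D: G=3, P=6, M=11, U=13, A=15 ⇒ G
G: P=5, M=12, A=14, U=15 ⇒ P
P: M=7, A=9, U=11 ⇒ M
M: U=4, A=6 ⇒ U
U: A=10 ⇒ A
NN route D → G → P → M → U → A → D costs 44.
Optimal: D → U → M → A → P → G → D costs 40 (by enumerating all 60 distinct tours).
Excess = 44 − 40 = 4.

Excess over optimum: 4 km.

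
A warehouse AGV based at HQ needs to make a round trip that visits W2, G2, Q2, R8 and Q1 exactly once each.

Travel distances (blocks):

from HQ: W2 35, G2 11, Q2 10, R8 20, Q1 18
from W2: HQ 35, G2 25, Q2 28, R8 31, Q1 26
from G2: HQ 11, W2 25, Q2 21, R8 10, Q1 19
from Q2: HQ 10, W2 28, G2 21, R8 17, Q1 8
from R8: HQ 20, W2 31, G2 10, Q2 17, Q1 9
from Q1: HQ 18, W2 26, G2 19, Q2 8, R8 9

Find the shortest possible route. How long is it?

94 blocks — the shortest possible round trip.

There are 60 distinct closed tours to check (reversals are equivalent).
HQ - W2 - G2 - Q2 - R8 - Q1 - HQ: 35+25+21+17+9+18 = 125
HQ - W2 - G2 - Q2 - Q1 - R8 - HQ: 35+25+21+8+9+20 = 118
HQ - W2 - G2 - R8 - Q2 - Q1 - HQ: 35+25+10+17+8+18 = 113
HQ - W2 - G2 - R8 - Q1 - Q2 - HQ: 35+25+10+9+8+10 = 97
HQ - W2 - G2 - Q1 - Q2 - R8 - HQ: 35+25+19+8+17+20 = 124
HQ - W2 - G2 - Q1 - R8 - Q2 - HQ: 35+25+19+9+17+10 = 115
HQ - W2 - Q2 - G2 - R8 - Q1 - HQ: 35+28+21+10+9+18 = 121
HQ - W2 - Q2 - G2 - Q1 - R8 - HQ: 35+28+21+19+9+20 = 132
HQ - W2 - Q2 - R8 - G2 - Q1 - HQ: 35+28+17+10+19+18 = 127
HQ - W2 - Q2 - R8 - Q1 - G2 - HQ: 35+28+17+9+19+11 = 119
HQ - W2 - Q2 - Q1 - G2 - R8 - HQ: 35+28+8+19+10+20 = 120
HQ - W2 - Q2 - Q1 - R8 - G2 - HQ: 35+28+8+9+10+11 = 101
HQ - W2 - R8 - G2 - Q2 - Q1 - HQ: 35+31+10+21+8+18 = 123
HQ - W2 - R8 - G2 - Q1 - Q2 - HQ: 35+31+10+19+8+10 = 113
… (46 more)
HQ - G2 - W2 - R8 - Q1 - Q2 - HQ: 11+25+31+9+8+10 = 94  ← best
The minimum is 94.
One optimal route: HQ → G2 → W2 → R8 → Q1 → Q2 → HQ (or its reverse).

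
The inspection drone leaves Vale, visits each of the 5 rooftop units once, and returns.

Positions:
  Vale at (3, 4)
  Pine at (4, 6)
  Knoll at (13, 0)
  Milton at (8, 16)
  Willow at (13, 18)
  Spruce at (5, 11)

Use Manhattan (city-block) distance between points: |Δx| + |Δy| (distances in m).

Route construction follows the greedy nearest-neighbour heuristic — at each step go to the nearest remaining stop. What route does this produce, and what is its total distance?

From Vale: distances to unvisited — Pine=3, Spruce=9, Knoll=14, Milton=17, Willow=24. Nearest is Pine (3).
From Pine: distances to unvisited — Spruce=6, Milton=14, Knoll=15, Willow=21. Nearest is Spruce (6).
From Spruce: distances to unvisited — Milton=8, Willow=15, Knoll=19. Nearest is Milton (8).
From Milton: distances to unvisited — Willow=7, Knoll=21. Nearest is Willow (7).
From Willow: distances to unvisited — Knoll=18. Nearest is Knoll (18).
Return Knoll→Vale: 14.
Total = 3 + 6 + 8 + 7 + 18 + 14 = 56.

56 m along Vale → Pine → Spruce → Milton → Willow → Knoll → Vale.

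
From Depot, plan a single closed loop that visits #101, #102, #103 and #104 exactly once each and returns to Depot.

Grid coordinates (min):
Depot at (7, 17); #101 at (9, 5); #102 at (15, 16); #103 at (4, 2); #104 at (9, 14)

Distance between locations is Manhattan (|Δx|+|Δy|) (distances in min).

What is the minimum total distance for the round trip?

Minimum total distance: 52 min.

Depot → #101 → #102 → #103 → #104 → Depot: 14+17+25+17+5 = 78
Depot → #101 → #102 → #104 → #103 → Depot: 14+17+8+17+18 = 74
Depot → #101 → #103 → #102 → #104 → Depot: 14+8+25+8+5 = 60
Depot → #101 → #103 → #104 → #102 → Depot: 14+8+17+8+9 = 56
Depot → #101 → #104 → #102 → #103 → Depot: 14+9+8+25+18 = 74
Depot → #101 → #104 → #103 → #102 → Depot: 14+9+17+25+9 = 74
Depot → #102 → #101 → #103 → #104 → Depot: 9+17+8+17+5 = 56
Depot → #102 → #101 → #104 → #103 → Depot: 9+17+9+17+18 = 70
Depot → #102 → #103 → #101 → #104 → Depot: 9+25+8+9+5 = 56
Depot → #102 → #104 → #101 → #103 → Depot: 9+8+9+8+18 = 52
Depot → #103 → #101 → #102 → #104 → Depot: 18+8+17+8+5 = 56
Depot → #103 → #102 → #101 → #104 → Depot: 18+25+17+9+5 = 74
The minimum is 52.
One optimal route: Depot → #102 → #104 → #101 → #103 → Depot (or its reverse).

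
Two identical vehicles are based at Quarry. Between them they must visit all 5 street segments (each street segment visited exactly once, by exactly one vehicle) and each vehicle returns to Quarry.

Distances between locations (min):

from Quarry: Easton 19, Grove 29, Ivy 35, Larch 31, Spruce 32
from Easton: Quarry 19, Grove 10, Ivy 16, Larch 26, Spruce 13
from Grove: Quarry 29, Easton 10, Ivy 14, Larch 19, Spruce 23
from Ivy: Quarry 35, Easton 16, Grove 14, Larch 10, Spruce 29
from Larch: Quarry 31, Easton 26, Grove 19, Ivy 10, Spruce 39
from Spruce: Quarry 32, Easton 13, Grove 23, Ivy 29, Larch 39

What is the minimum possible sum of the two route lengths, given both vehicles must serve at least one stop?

148 min — the smallest possible combined total.

Check every non-empty split of the stops between the two vehicles; for each half take its own optimal tour:
  {Easton} + {Grove, Ivy, Larch, Spruce}: 38 + 110 = 148
  {Grove} + {Easton, Ivy, Larch, Spruce}: 58 + 102 = 160
  {Easton, Grove} + {Ivy, Larch, Spruce}: 58 + 102 = 160
  {Ivy} + {Easton, Grove, Larch, Spruce}: 70 + 105 = 175
  {Easton, Ivy} + {Grove, Larch, Spruce}: 70 + 105 = 175
  {Grove, Ivy} + {Easton, Larch, Spruce}: 78 + 102 = 180
  … (15 splits in total)
Best: vehicle 1 Quarry → Easton → Quarry = 38; vehicle 2 Quarry → Larch → Ivy → Grove → Spruce → Quarry = 110; combined 148.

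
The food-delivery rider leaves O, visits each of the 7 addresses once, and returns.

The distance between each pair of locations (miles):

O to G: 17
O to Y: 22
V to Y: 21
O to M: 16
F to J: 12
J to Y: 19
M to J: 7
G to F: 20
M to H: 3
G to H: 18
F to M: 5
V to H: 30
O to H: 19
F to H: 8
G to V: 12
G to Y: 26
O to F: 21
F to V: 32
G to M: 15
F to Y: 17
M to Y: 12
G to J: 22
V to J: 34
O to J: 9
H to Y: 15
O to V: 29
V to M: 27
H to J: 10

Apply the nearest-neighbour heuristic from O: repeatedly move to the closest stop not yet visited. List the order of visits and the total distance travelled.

Nearest-neighbour total = 94 miles; route O → J → M → H → F → Y → V → G → O.

At O the remaining stops are J 9, M 16, G 17, H 19, F 21, Y 22, V 29; go to J.
At J the remaining stops are M 7, H 10, F 12, Y 19, G 22, V 34; go to M.
At M the remaining stops are H 3, F 5, Y 12, G 15, V 27; go to H.
At H the remaining stops are F 8, Y 15, G 18, V 30; go to F.
At F the remaining stops are Y 17, G 20, V 32; go to Y.
At Y the remaining stops are V 21, G 26; go to V.
At V the remaining stops are G 12; go to G.
Return G→O: 17.
Total = 9 + 7 + 3 + 8 + 17 + 21 + 12 + 17 = 94.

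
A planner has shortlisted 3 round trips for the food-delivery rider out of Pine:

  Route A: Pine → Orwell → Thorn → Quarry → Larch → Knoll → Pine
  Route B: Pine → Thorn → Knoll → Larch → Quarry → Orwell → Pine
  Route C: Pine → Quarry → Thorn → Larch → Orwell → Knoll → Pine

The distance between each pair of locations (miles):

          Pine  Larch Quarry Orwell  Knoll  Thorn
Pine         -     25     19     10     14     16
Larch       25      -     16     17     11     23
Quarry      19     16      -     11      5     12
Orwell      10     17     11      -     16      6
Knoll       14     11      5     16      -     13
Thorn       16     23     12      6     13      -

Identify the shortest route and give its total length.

Route A: 10 + 6 + 12 + 16 + 11 + 14 = 69
Route B: 16 + 13 + 11 + 16 + 11 + 10 = 77
Route C: 19 + 12 + 23 + 17 + 16 + 14 = 101

69 miles — Route A is the shortest.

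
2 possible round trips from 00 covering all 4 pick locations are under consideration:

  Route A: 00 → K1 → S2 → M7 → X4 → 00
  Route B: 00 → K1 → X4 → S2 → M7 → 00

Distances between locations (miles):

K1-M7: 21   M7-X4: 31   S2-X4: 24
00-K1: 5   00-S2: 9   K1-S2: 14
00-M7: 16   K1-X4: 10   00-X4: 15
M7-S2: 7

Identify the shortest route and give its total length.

Route A: 5 + 14 + 7 + 31 + 15 = 72
Route B: 5 + 10 + 24 + 7 + 16 = 62

Shortest is Route B, total 62 miles.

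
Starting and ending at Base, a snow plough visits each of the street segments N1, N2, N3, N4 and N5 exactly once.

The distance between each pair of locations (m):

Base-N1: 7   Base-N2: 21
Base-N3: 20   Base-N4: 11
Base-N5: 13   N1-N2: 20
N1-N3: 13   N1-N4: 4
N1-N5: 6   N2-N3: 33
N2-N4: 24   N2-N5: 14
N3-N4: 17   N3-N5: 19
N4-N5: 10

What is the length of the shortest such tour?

Minimum total distance: 82 m.

Base → N1 → N2 → N3 → N4 → N5 → Base: 7+20+33+17+10+13 = 100
Base → N1 → N2 → N3 → N5 → N4 → Base: 7+20+33+19+10+11 = 100
Base → N1 → N2 → N4 → N3 → N5 → Base: 7+20+24+17+19+13 = 100
Base → N1 → N2 → N4 → N5 → N3 → Base: 7+20+24+10+19+20 = 100
Base → N1 → N2 → N5 → N3 → N4 → Base: 7+20+14+19+17+11 = 88
Base → N1 → N2 → N5 → N4 → N3 → Base: 7+20+14+10+17+20 = 88
Base → N1 → N3 → N2 → N4 → N5 → Base: 7+13+33+24+10+13 = 100
Base → N1 → N3 → N2 → N5 → N4 → Base: 7+13+33+14+10+11 = 88
Base → N1 → N3 → N4 → N2 → N5 → Base: 7+13+17+24+14+13 = 88
Base → N1 → N3 → N4 → N5 → N2 → Base: 7+13+17+10+14+21 = 82
Base → N1 → N3 → N5 → N2 → N4 → Base: 7+13+19+14+24+11 = 88
Base → N1 → N3 → N5 → N4 → N2 → Base: 7+13+19+10+24+21 = 94
Base → N1 → N4 → N2 → N3 → N5 → Base: 7+4+24+33+19+13 = 100
Base → N1 → N4 → N2 → N5 → N3 → Base: 7+4+24+14+19+20 = 88
… (46 more)
The minimum is 82.
One optimal route: Base → N1 → N3 → N4 → N5 → N2 → Base (or its reverse).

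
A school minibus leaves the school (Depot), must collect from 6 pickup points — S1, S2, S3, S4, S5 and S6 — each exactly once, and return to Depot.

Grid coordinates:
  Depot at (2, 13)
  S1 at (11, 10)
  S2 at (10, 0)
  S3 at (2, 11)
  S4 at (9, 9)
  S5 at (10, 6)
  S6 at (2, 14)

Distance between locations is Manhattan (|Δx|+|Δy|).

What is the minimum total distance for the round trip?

There are 360 distinct closed tours to check (reversals are equivalent).
Depot→S1→S2→S3→S4→S5→S6→Depot: 12+11+19+9+4+16+1 = 72
Depot→S1→S2→S3→S4→S6→S5→Depot: 12+11+19+9+12+16+15 = 94
Depot→S1→S2→S3→S5→S4→S6→Depot: 12+11+19+13+4+12+1 = 72
Depot→S1→S2→S3→S5→S6→S4→Depot: 12+11+19+13+16+12+11 = 94
Depot→S1→S2→S3→S6→S4→S5→Depot: 12+11+19+3+12+4+15 = 76
Depot→S1→S2→S3→S6→S5→S4→Depot: 12+11+19+3+16+4+11 = 76
Depot→S1→S2→S4→S3→S5→S6→Depot: 12+11+10+9+13+16+1 = 72
Depot→S1→S2→S4→S3→S6→S5→Depot: 12+11+10+9+3+16+15 = 76
… (352 more)
Depot→S1→S2→S5→S4→S3→S6→Depot: 12+11+6+4+9+3+1 = 46  ← best
The minimum is 46.
One optimal route: Depot → S1 → S2 → S5 → S4 → S3 → S6 → Depot (or its reverse).

Minimum total distance: 46.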